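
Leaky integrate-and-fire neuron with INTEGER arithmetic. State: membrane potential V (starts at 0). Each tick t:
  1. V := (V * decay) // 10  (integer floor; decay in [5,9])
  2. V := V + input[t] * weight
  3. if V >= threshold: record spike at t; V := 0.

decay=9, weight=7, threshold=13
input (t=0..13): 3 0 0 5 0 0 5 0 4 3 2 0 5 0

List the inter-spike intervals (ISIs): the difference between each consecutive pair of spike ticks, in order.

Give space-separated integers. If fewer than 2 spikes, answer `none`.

Answer: 3 3 2 1 1 2

Derivation:
t=0: input=3 -> V=0 FIRE
t=1: input=0 -> V=0
t=2: input=0 -> V=0
t=3: input=5 -> V=0 FIRE
t=4: input=0 -> V=0
t=5: input=0 -> V=0
t=6: input=5 -> V=0 FIRE
t=7: input=0 -> V=0
t=8: input=4 -> V=0 FIRE
t=9: input=3 -> V=0 FIRE
t=10: input=2 -> V=0 FIRE
t=11: input=0 -> V=0
t=12: input=5 -> V=0 FIRE
t=13: input=0 -> V=0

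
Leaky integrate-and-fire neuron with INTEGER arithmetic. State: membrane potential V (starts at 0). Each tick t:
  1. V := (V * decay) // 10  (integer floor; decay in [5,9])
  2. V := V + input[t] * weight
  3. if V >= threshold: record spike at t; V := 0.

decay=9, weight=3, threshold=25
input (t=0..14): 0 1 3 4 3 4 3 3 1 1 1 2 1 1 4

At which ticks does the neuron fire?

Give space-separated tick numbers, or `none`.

t=0: input=0 -> V=0
t=1: input=1 -> V=3
t=2: input=3 -> V=11
t=3: input=4 -> V=21
t=4: input=3 -> V=0 FIRE
t=5: input=4 -> V=12
t=6: input=3 -> V=19
t=7: input=3 -> V=0 FIRE
t=8: input=1 -> V=3
t=9: input=1 -> V=5
t=10: input=1 -> V=7
t=11: input=2 -> V=12
t=12: input=1 -> V=13
t=13: input=1 -> V=14
t=14: input=4 -> V=24

Answer: 4 7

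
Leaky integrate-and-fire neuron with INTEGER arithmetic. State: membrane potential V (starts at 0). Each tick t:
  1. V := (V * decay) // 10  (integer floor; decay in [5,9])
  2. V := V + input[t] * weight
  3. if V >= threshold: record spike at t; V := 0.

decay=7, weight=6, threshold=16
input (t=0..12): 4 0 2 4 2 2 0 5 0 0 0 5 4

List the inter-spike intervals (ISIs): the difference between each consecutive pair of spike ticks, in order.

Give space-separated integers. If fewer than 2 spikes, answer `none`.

Answer: 3 2 2 4 1

Derivation:
t=0: input=4 -> V=0 FIRE
t=1: input=0 -> V=0
t=2: input=2 -> V=12
t=3: input=4 -> V=0 FIRE
t=4: input=2 -> V=12
t=5: input=2 -> V=0 FIRE
t=6: input=0 -> V=0
t=7: input=5 -> V=0 FIRE
t=8: input=0 -> V=0
t=9: input=0 -> V=0
t=10: input=0 -> V=0
t=11: input=5 -> V=0 FIRE
t=12: input=4 -> V=0 FIRE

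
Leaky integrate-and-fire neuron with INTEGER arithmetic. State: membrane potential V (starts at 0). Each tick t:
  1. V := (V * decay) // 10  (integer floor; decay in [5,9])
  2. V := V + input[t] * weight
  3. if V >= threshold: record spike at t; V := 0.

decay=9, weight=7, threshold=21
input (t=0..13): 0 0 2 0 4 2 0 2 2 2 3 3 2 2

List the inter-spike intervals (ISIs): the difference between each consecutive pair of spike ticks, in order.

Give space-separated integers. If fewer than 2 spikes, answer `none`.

t=0: input=0 -> V=0
t=1: input=0 -> V=0
t=2: input=2 -> V=14
t=3: input=0 -> V=12
t=4: input=4 -> V=0 FIRE
t=5: input=2 -> V=14
t=6: input=0 -> V=12
t=7: input=2 -> V=0 FIRE
t=8: input=2 -> V=14
t=9: input=2 -> V=0 FIRE
t=10: input=3 -> V=0 FIRE
t=11: input=3 -> V=0 FIRE
t=12: input=2 -> V=14
t=13: input=2 -> V=0 FIRE

Answer: 3 2 1 1 2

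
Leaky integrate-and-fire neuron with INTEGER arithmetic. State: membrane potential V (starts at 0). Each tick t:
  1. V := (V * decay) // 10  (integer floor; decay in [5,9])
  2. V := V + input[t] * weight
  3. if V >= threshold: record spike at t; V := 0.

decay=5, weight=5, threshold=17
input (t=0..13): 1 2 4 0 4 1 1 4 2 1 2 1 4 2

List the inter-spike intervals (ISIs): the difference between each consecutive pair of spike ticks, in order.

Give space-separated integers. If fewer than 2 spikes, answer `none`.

Answer: 2 3 5

Derivation:
t=0: input=1 -> V=5
t=1: input=2 -> V=12
t=2: input=4 -> V=0 FIRE
t=3: input=0 -> V=0
t=4: input=4 -> V=0 FIRE
t=5: input=1 -> V=5
t=6: input=1 -> V=7
t=7: input=4 -> V=0 FIRE
t=8: input=2 -> V=10
t=9: input=1 -> V=10
t=10: input=2 -> V=15
t=11: input=1 -> V=12
t=12: input=4 -> V=0 FIRE
t=13: input=2 -> V=10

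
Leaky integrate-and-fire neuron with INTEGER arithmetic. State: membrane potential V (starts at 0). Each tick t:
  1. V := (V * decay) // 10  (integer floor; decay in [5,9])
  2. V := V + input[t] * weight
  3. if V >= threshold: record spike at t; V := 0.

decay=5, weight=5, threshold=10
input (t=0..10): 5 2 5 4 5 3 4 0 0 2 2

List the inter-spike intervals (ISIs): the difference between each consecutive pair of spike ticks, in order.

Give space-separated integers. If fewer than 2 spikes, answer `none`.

t=0: input=5 -> V=0 FIRE
t=1: input=2 -> V=0 FIRE
t=2: input=5 -> V=0 FIRE
t=3: input=4 -> V=0 FIRE
t=4: input=5 -> V=0 FIRE
t=5: input=3 -> V=0 FIRE
t=6: input=4 -> V=0 FIRE
t=7: input=0 -> V=0
t=8: input=0 -> V=0
t=9: input=2 -> V=0 FIRE
t=10: input=2 -> V=0 FIRE

Answer: 1 1 1 1 1 1 3 1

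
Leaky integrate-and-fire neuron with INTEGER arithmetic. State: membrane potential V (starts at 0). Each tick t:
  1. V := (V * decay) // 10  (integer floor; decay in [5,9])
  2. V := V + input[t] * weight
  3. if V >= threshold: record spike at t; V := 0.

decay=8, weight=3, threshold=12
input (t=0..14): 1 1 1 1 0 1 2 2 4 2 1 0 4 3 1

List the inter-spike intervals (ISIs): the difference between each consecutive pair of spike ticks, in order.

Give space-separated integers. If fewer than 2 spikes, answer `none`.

Answer: 1 4

Derivation:
t=0: input=1 -> V=3
t=1: input=1 -> V=5
t=2: input=1 -> V=7
t=3: input=1 -> V=8
t=4: input=0 -> V=6
t=5: input=1 -> V=7
t=6: input=2 -> V=11
t=7: input=2 -> V=0 FIRE
t=8: input=4 -> V=0 FIRE
t=9: input=2 -> V=6
t=10: input=1 -> V=7
t=11: input=0 -> V=5
t=12: input=4 -> V=0 FIRE
t=13: input=3 -> V=9
t=14: input=1 -> V=10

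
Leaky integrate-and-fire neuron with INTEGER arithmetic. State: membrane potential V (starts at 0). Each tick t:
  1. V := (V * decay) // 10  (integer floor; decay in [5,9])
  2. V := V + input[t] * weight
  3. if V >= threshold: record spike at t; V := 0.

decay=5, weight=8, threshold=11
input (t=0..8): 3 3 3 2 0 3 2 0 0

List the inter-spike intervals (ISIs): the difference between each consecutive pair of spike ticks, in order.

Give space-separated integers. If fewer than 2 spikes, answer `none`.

Answer: 1 1 1 2 1

Derivation:
t=0: input=3 -> V=0 FIRE
t=1: input=3 -> V=0 FIRE
t=2: input=3 -> V=0 FIRE
t=3: input=2 -> V=0 FIRE
t=4: input=0 -> V=0
t=5: input=3 -> V=0 FIRE
t=6: input=2 -> V=0 FIRE
t=7: input=0 -> V=0
t=8: input=0 -> V=0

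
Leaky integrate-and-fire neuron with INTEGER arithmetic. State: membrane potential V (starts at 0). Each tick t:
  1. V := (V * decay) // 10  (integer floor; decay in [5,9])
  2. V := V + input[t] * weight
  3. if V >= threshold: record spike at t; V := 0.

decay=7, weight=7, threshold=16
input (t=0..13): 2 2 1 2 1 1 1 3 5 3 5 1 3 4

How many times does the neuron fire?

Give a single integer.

Answer: 8

Derivation:
t=0: input=2 -> V=14
t=1: input=2 -> V=0 FIRE
t=2: input=1 -> V=7
t=3: input=2 -> V=0 FIRE
t=4: input=1 -> V=7
t=5: input=1 -> V=11
t=6: input=1 -> V=14
t=7: input=3 -> V=0 FIRE
t=8: input=5 -> V=0 FIRE
t=9: input=3 -> V=0 FIRE
t=10: input=5 -> V=0 FIRE
t=11: input=1 -> V=7
t=12: input=3 -> V=0 FIRE
t=13: input=4 -> V=0 FIRE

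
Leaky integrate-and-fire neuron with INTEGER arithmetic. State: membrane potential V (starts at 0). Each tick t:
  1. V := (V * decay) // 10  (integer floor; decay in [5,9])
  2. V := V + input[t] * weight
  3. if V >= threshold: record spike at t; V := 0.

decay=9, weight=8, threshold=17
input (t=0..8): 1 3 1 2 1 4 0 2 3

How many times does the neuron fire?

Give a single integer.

Answer: 4

Derivation:
t=0: input=1 -> V=8
t=1: input=3 -> V=0 FIRE
t=2: input=1 -> V=8
t=3: input=2 -> V=0 FIRE
t=4: input=1 -> V=8
t=5: input=4 -> V=0 FIRE
t=6: input=0 -> V=0
t=7: input=2 -> V=16
t=8: input=3 -> V=0 FIRE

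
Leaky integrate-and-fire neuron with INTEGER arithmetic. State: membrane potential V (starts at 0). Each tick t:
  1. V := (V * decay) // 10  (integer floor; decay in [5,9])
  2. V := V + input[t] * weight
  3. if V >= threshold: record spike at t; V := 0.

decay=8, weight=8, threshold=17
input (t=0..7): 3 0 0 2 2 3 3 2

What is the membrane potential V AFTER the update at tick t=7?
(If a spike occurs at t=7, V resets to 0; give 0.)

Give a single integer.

Answer: 16

Derivation:
t=0: input=3 -> V=0 FIRE
t=1: input=0 -> V=0
t=2: input=0 -> V=0
t=3: input=2 -> V=16
t=4: input=2 -> V=0 FIRE
t=5: input=3 -> V=0 FIRE
t=6: input=3 -> V=0 FIRE
t=7: input=2 -> V=16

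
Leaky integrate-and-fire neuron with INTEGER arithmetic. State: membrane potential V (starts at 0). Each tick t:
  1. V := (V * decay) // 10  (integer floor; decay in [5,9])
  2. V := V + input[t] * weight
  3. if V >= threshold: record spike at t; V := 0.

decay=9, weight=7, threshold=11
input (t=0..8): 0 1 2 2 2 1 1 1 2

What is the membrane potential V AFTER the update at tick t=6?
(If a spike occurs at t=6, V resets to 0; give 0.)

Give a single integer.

t=0: input=0 -> V=0
t=1: input=1 -> V=7
t=2: input=2 -> V=0 FIRE
t=3: input=2 -> V=0 FIRE
t=4: input=2 -> V=0 FIRE
t=5: input=1 -> V=7
t=6: input=1 -> V=0 FIRE
t=7: input=1 -> V=7
t=8: input=2 -> V=0 FIRE

Answer: 0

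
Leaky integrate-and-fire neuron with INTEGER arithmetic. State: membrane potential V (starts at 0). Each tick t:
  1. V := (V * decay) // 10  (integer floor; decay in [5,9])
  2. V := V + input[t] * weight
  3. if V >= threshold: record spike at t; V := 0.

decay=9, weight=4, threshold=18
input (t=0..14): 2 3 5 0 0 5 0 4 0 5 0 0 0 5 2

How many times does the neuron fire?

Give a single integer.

Answer: 5

Derivation:
t=0: input=2 -> V=8
t=1: input=3 -> V=0 FIRE
t=2: input=5 -> V=0 FIRE
t=3: input=0 -> V=0
t=4: input=0 -> V=0
t=5: input=5 -> V=0 FIRE
t=6: input=0 -> V=0
t=7: input=4 -> V=16
t=8: input=0 -> V=14
t=9: input=5 -> V=0 FIRE
t=10: input=0 -> V=0
t=11: input=0 -> V=0
t=12: input=0 -> V=0
t=13: input=5 -> V=0 FIRE
t=14: input=2 -> V=8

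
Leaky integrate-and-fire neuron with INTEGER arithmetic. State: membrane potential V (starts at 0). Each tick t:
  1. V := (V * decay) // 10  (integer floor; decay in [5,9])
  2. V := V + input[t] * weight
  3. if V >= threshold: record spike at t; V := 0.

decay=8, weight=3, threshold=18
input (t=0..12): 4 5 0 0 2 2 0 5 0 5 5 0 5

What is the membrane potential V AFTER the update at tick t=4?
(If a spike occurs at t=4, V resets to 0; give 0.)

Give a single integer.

t=0: input=4 -> V=12
t=1: input=5 -> V=0 FIRE
t=2: input=0 -> V=0
t=3: input=0 -> V=0
t=4: input=2 -> V=6
t=5: input=2 -> V=10
t=6: input=0 -> V=8
t=7: input=5 -> V=0 FIRE
t=8: input=0 -> V=0
t=9: input=5 -> V=15
t=10: input=5 -> V=0 FIRE
t=11: input=0 -> V=0
t=12: input=5 -> V=15

Answer: 6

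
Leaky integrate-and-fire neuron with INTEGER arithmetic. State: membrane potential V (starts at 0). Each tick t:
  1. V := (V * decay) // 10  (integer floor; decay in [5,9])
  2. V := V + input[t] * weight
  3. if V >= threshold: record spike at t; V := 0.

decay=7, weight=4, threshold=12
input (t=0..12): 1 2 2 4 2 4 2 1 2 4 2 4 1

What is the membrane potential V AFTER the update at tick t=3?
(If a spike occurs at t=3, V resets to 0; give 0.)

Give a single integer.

t=0: input=1 -> V=4
t=1: input=2 -> V=10
t=2: input=2 -> V=0 FIRE
t=3: input=4 -> V=0 FIRE
t=4: input=2 -> V=8
t=5: input=4 -> V=0 FIRE
t=6: input=2 -> V=8
t=7: input=1 -> V=9
t=8: input=2 -> V=0 FIRE
t=9: input=4 -> V=0 FIRE
t=10: input=2 -> V=8
t=11: input=4 -> V=0 FIRE
t=12: input=1 -> V=4

Answer: 0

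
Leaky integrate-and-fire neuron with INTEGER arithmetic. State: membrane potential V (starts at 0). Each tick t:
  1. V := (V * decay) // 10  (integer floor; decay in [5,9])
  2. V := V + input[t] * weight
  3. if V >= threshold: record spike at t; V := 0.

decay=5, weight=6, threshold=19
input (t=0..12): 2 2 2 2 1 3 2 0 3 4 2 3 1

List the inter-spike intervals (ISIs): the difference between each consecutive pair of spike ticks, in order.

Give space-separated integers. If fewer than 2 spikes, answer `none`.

Answer: 3 3 1 2

Derivation:
t=0: input=2 -> V=12
t=1: input=2 -> V=18
t=2: input=2 -> V=0 FIRE
t=3: input=2 -> V=12
t=4: input=1 -> V=12
t=5: input=3 -> V=0 FIRE
t=6: input=2 -> V=12
t=7: input=0 -> V=6
t=8: input=3 -> V=0 FIRE
t=9: input=4 -> V=0 FIRE
t=10: input=2 -> V=12
t=11: input=3 -> V=0 FIRE
t=12: input=1 -> V=6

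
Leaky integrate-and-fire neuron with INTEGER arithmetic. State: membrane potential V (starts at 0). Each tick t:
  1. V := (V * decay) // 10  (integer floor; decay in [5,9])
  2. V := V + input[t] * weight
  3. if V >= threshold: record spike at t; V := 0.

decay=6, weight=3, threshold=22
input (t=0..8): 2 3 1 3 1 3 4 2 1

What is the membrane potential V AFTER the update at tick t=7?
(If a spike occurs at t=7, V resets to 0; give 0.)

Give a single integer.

t=0: input=2 -> V=6
t=1: input=3 -> V=12
t=2: input=1 -> V=10
t=3: input=3 -> V=15
t=4: input=1 -> V=12
t=5: input=3 -> V=16
t=6: input=4 -> V=21
t=7: input=2 -> V=18
t=8: input=1 -> V=13

Answer: 18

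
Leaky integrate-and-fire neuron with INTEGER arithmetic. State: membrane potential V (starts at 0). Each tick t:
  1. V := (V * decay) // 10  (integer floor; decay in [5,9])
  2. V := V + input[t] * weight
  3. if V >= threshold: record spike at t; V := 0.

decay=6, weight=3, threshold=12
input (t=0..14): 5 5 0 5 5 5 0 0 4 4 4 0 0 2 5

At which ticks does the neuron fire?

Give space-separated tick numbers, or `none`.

t=0: input=5 -> V=0 FIRE
t=1: input=5 -> V=0 FIRE
t=2: input=0 -> V=0
t=3: input=5 -> V=0 FIRE
t=4: input=5 -> V=0 FIRE
t=5: input=5 -> V=0 FIRE
t=6: input=0 -> V=0
t=7: input=0 -> V=0
t=8: input=4 -> V=0 FIRE
t=9: input=4 -> V=0 FIRE
t=10: input=4 -> V=0 FIRE
t=11: input=0 -> V=0
t=12: input=0 -> V=0
t=13: input=2 -> V=6
t=14: input=5 -> V=0 FIRE

Answer: 0 1 3 4 5 8 9 10 14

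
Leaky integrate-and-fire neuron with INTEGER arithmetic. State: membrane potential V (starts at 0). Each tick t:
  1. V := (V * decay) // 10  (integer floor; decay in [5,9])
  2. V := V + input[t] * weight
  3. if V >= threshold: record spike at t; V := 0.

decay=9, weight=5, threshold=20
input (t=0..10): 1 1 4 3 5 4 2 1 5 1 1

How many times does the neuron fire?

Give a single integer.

Answer: 4

Derivation:
t=0: input=1 -> V=5
t=1: input=1 -> V=9
t=2: input=4 -> V=0 FIRE
t=3: input=3 -> V=15
t=4: input=5 -> V=0 FIRE
t=5: input=4 -> V=0 FIRE
t=6: input=2 -> V=10
t=7: input=1 -> V=14
t=8: input=5 -> V=0 FIRE
t=9: input=1 -> V=5
t=10: input=1 -> V=9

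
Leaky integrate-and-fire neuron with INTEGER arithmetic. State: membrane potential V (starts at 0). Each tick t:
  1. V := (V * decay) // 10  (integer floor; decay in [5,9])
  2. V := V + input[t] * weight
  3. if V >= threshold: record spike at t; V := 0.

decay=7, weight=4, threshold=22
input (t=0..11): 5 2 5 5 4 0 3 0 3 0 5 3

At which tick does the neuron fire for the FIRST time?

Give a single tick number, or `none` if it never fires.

Answer: 1

Derivation:
t=0: input=5 -> V=20
t=1: input=2 -> V=0 FIRE
t=2: input=5 -> V=20
t=3: input=5 -> V=0 FIRE
t=4: input=4 -> V=16
t=5: input=0 -> V=11
t=6: input=3 -> V=19
t=7: input=0 -> V=13
t=8: input=3 -> V=21
t=9: input=0 -> V=14
t=10: input=5 -> V=0 FIRE
t=11: input=3 -> V=12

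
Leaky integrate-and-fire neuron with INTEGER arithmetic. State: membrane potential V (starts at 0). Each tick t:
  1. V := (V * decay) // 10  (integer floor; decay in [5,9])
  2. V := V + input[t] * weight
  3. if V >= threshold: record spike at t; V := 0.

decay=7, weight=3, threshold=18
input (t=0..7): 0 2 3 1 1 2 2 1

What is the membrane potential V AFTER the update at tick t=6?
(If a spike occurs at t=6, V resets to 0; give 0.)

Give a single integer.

Answer: 15

Derivation:
t=0: input=0 -> V=0
t=1: input=2 -> V=6
t=2: input=3 -> V=13
t=3: input=1 -> V=12
t=4: input=1 -> V=11
t=5: input=2 -> V=13
t=6: input=2 -> V=15
t=7: input=1 -> V=13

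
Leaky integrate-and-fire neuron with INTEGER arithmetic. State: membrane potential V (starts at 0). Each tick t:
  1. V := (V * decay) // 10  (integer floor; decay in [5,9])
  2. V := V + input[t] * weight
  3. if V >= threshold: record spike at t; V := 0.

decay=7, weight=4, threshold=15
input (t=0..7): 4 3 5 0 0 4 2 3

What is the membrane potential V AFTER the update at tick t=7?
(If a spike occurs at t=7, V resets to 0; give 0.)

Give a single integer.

Answer: 0

Derivation:
t=0: input=4 -> V=0 FIRE
t=1: input=3 -> V=12
t=2: input=5 -> V=0 FIRE
t=3: input=0 -> V=0
t=4: input=0 -> V=0
t=5: input=4 -> V=0 FIRE
t=6: input=2 -> V=8
t=7: input=3 -> V=0 FIRE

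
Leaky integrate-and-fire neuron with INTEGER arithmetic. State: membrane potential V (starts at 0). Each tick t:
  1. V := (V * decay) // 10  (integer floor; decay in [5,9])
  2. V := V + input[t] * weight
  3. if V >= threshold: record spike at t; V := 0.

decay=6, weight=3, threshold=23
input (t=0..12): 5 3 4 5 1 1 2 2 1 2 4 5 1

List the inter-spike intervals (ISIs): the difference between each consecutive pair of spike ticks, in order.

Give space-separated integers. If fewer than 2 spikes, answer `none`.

t=0: input=5 -> V=15
t=1: input=3 -> V=18
t=2: input=4 -> V=22
t=3: input=5 -> V=0 FIRE
t=4: input=1 -> V=3
t=5: input=1 -> V=4
t=6: input=2 -> V=8
t=7: input=2 -> V=10
t=8: input=1 -> V=9
t=9: input=2 -> V=11
t=10: input=4 -> V=18
t=11: input=5 -> V=0 FIRE
t=12: input=1 -> V=3

Answer: 8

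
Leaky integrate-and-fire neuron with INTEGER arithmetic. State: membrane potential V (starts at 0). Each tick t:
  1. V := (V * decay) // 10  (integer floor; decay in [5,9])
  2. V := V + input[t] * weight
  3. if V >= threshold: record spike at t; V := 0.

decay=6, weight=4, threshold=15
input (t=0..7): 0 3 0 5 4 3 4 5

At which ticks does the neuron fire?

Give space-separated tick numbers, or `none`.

Answer: 3 4 6 7

Derivation:
t=0: input=0 -> V=0
t=1: input=3 -> V=12
t=2: input=0 -> V=7
t=3: input=5 -> V=0 FIRE
t=4: input=4 -> V=0 FIRE
t=5: input=3 -> V=12
t=6: input=4 -> V=0 FIRE
t=7: input=5 -> V=0 FIRE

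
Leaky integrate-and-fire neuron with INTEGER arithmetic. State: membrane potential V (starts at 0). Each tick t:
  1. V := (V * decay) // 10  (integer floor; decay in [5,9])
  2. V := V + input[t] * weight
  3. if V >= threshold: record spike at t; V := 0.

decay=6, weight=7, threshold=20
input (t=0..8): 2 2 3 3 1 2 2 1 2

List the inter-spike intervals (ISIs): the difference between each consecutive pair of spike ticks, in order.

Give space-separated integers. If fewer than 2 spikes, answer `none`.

Answer: 1 1 3

Derivation:
t=0: input=2 -> V=14
t=1: input=2 -> V=0 FIRE
t=2: input=3 -> V=0 FIRE
t=3: input=3 -> V=0 FIRE
t=4: input=1 -> V=7
t=5: input=2 -> V=18
t=6: input=2 -> V=0 FIRE
t=7: input=1 -> V=7
t=8: input=2 -> V=18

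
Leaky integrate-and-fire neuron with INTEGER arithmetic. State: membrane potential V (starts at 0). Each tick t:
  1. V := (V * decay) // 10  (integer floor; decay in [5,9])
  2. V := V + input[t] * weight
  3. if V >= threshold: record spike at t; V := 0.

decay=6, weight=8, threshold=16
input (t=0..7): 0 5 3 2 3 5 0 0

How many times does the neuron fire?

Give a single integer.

t=0: input=0 -> V=0
t=1: input=5 -> V=0 FIRE
t=2: input=3 -> V=0 FIRE
t=3: input=2 -> V=0 FIRE
t=4: input=3 -> V=0 FIRE
t=5: input=5 -> V=0 FIRE
t=6: input=0 -> V=0
t=7: input=0 -> V=0

Answer: 5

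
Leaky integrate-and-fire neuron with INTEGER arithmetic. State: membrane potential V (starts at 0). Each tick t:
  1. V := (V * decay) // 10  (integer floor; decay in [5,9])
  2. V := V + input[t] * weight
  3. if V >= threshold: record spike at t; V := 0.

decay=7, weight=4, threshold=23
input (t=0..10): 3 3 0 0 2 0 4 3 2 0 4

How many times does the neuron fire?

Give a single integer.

Answer: 1

Derivation:
t=0: input=3 -> V=12
t=1: input=3 -> V=20
t=2: input=0 -> V=14
t=3: input=0 -> V=9
t=4: input=2 -> V=14
t=5: input=0 -> V=9
t=6: input=4 -> V=22
t=7: input=3 -> V=0 FIRE
t=8: input=2 -> V=8
t=9: input=0 -> V=5
t=10: input=4 -> V=19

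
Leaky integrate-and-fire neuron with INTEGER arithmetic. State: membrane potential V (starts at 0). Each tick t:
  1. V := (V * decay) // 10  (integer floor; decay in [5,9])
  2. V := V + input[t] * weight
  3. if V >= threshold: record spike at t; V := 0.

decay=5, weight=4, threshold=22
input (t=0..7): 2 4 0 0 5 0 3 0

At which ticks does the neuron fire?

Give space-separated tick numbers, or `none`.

t=0: input=2 -> V=8
t=1: input=4 -> V=20
t=2: input=0 -> V=10
t=3: input=0 -> V=5
t=4: input=5 -> V=0 FIRE
t=5: input=0 -> V=0
t=6: input=3 -> V=12
t=7: input=0 -> V=6

Answer: 4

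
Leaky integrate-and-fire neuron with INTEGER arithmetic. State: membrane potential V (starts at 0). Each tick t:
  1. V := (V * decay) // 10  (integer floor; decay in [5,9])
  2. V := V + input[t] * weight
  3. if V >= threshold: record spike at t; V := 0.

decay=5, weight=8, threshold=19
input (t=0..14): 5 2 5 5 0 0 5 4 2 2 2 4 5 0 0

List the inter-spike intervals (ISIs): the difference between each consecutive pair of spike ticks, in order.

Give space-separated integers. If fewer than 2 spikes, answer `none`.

Answer: 2 1 3 1 2 2 1

Derivation:
t=0: input=5 -> V=0 FIRE
t=1: input=2 -> V=16
t=2: input=5 -> V=0 FIRE
t=3: input=5 -> V=0 FIRE
t=4: input=0 -> V=0
t=5: input=0 -> V=0
t=6: input=5 -> V=0 FIRE
t=7: input=4 -> V=0 FIRE
t=8: input=2 -> V=16
t=9: input=2 -> V=0 FIRE
t=10: input=2 -> V=16
t=11: input=4 -> V=0 FIRE
t=12: input=5 -> V=0 FIRE
t=13: input=0 -> V=0
t=14: input=0 -> V=0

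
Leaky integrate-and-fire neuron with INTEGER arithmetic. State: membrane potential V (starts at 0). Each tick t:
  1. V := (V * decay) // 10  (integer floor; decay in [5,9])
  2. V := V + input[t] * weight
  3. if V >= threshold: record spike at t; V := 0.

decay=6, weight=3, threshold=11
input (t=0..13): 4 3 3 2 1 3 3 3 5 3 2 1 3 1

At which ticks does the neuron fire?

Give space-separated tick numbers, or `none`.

t=0: input=4 -> V=0 FIRE
t=1: input=3 -> V=9
t=2: input=3 -> V=0 FIRE
t=3: input=2 -> V=6
t=4: input=1 -> V=6
t=5: input=3 -> V=0 FIRE
t=6: input=3 -> V=9
t=7: input=3 -> V=0 FIRE
t=8: input=5 -> V=0 FIRE
t=9: input=3 -> V=9
t=10: input=2 -> V=0 FIRE
t=11: input=1 -> V=3
t=12: input=3 -> V=10
t=13: input=1 -> V=9

Answer: 0 2 5 7 8 10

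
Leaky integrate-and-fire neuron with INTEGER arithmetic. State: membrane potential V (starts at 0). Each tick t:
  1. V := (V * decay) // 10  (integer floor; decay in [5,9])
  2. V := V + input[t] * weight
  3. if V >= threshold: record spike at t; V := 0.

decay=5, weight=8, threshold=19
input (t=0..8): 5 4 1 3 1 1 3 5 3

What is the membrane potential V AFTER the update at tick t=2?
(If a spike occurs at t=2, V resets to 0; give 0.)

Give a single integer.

t=0: input=5 -> V=0 FIRE
t=1: input=4 -> V=0 FIRE
t=2: input=1 -> V=8
t=3: input=3 -> V=0 FIRE
t=4: input=1 -> V=8
t=5: input=1 -> V=12
t=6: input=3 -> V=0 FIRE
t=7: input=5 -> V=0 FIRE
t=8: input=3 -> V=0 FIRE

Answer: 8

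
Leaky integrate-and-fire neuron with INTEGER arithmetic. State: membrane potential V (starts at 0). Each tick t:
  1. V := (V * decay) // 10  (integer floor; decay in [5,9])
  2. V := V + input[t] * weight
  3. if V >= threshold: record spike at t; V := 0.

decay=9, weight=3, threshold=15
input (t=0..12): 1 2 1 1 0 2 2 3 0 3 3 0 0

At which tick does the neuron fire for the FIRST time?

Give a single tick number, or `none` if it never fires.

t=0: input=1 -> V=3
t=1: input=2 -> V=8
t=2: input=1 -> V=10
t=3: input=1 -> V=12
t=4: input=0 -> V=10
t=5: input=2 -> V=0 FIRE
t=6: input=2 -> V=6
t=7: input=3 -> V=14
t=8: input=0 -> V=12
t=9: input=3 -> V=0 FIRE
t=10: input=3 -> V=9
t=11: input=0 -> V=8
t=12: input=0 -> V=7

Answer: 5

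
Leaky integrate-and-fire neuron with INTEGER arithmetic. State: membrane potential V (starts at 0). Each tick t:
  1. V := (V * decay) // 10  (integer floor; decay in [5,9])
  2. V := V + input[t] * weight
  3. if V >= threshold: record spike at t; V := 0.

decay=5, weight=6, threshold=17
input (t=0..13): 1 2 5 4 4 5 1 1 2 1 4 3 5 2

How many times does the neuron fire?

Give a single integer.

Answer: 7

Derivation:
t=0: input=1 -> V=6
t=1: input=2 -> V=15
t=2: input=5 -> V=0 FIRE
t=3: input=4 -> V=0 FIRE
t=4: input=4 -> V=0 FIRE
t=5: input=5 -> V=0 FIRE
t=6: input=1 -> V=6
t=7: input=1 -> V=9
t=8: input=2 -> V=16
t=9: input=1 -> V=14
t=10: input=4 -> V=0 FIRE
t=11: input=3 -> V=0 FIRE
t=12: input=5 -> V=0 FIRE
t=13: input=2 -> V=12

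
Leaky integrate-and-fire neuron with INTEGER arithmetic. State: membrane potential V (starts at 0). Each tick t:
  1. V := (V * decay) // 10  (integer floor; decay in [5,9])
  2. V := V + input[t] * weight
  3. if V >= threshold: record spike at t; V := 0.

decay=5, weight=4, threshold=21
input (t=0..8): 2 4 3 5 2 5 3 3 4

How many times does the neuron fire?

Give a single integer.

t=0: input=2 -> V=8
t=1: input=4 -> V=20
t=2: input=3 -> V=0 FIRE
t=3: input=5 -> V=20
t=4: input=2 -> V=18
t=5: input=5 -> V=0 FIRE
t=6: input=3 -> V=12
t=7: input=3 -> V=18
t=8: input=4 -> V=0 FIRE

Answer: 3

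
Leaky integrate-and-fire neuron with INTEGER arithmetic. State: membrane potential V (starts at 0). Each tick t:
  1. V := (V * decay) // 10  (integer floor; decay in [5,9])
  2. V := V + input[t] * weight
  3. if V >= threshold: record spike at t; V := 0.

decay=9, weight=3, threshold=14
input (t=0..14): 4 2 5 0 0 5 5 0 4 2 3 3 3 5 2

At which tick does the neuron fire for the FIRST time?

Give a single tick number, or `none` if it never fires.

Answer: 1

Derivation:
t=0: input=4 -> V=12
t=1: input=2 -> V=0 FIRE
t=2: input=5 -> V=0 FIRE
t=3: input=0 -> V=0
t=4: input=0 -> V=0
t=5: input=5 -> V=0 FIRE
t=6: input=5 -> V=0 FIRE
t=7: input=0 -> V=0
t=8: input=4 -> V=12
t=9: input=2 -> V=0 FIRE
t=10: input=3 -> V=9
t=11: input=3 -> V=0 FIRE
t=12: input=3 -> V=9
t=13: input=5 -> V=0 FIRE
t=14: input=2 -> V=6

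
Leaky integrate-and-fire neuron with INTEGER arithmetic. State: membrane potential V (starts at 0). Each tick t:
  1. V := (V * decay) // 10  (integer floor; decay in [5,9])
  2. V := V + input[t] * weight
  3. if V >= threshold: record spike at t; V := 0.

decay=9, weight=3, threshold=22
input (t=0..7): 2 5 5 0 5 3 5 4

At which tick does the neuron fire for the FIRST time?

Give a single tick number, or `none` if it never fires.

t=0: input=2 -> V=6
t=1: input=5 -> V=20
t=2: input=5 -> V=0 FIRE
t=3: input=0 -> V=0
t=4: input=5 -> V=15
t=5: input=3 -> V=0 FIRE
t=6: input=5 -> V=15
t=7: input=4 -> V=0 FIRE

Answer: 2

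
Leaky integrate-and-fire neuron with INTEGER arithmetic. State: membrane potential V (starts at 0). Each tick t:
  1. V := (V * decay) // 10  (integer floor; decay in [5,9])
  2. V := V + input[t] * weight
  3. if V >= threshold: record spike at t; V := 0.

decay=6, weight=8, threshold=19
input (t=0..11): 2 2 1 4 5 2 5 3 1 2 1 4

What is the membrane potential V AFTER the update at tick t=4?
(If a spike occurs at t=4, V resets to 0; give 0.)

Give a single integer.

Answer: 0

Derivation:
t=0: input=2 -> V=16
t=1: input=2 -> V=0 FIRE
t=2: input=1 -> V=8
t=3: input=4 -> V=0 FIRE
t=4: input=5 -> V=0 FIRE
t=5: input=2 -> V=16
t=6: input=5 -> V=0 FIRE
t=7: input=3 -> V=0 FIRE
t=8: input=1 -> V=8
t=9: input=2 -> V=0 FIRE
t=10: input=1 -> V=8
t=11: input=4 -> V=0 FIRE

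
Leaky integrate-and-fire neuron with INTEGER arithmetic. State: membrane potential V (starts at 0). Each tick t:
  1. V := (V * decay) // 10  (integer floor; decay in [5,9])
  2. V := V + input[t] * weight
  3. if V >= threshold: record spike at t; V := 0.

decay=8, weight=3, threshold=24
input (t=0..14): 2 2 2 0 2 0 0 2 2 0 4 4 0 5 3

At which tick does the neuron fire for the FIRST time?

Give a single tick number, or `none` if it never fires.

t=0: input=2 -> V=6
t=1: input=2 -> V=10
t=2: input=2 -> V=14
t=3: input=0 -> V=11
t=4: input=2 -> V=14
t=5: input=0 -> V=11
t=6: input=0 -> V=8
t=7: input=2 -> V=12
t=8: input=2 -> V=15
t=9: input=0 -> V=12
t=10: input=4 -> V=21
t=11: input=4 -> V=0 FIRE
t=12: input=0 -> V=0
t=13: input=5 -> V=15
t=14: input=3 -> V=21

Answer: 11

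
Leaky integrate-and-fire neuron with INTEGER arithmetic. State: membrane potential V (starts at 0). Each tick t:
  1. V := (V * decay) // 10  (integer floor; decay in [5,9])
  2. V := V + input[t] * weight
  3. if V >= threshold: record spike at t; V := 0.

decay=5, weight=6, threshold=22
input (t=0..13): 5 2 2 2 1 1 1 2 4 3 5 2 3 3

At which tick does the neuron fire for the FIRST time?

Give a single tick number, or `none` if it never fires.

t=0: input=5 -> V=0 FIRE
t=1: input=2 -> V=12
t=2: input=2 -> V=18
t=3: input=2 -> V=21
t=4: input=1 -> V=16
t=5: input=1 -> V=14
t=6: input=1 -> V=13
t=7: input=2 -> V=18
t=8: input=4 -> V=0 FIRE
t=9: input=3 -> V=18
t=10: input=5 -> V=0 FIRE
t=11: input=2 -> V=12
t=12: input=3 -> V=0 FIRE
t=13: input=3 -> V=18

Answer: 0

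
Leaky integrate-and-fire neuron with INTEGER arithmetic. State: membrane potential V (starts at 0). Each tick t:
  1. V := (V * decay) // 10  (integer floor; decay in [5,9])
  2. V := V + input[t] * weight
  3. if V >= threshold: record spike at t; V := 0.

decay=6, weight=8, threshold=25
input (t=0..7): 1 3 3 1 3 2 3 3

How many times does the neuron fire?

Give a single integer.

Answer: 3

Derivation:
t=0: input=1 -> V=8
t=1: input=3 -> V=0 FIRE
t=2: input=3 -> V=24
t=3: input=1 -> V=22
t=4: input=3 -> V=0 FIRE
t=5: input=2 -> V=16
t=6: input=3 -> V=0 FIRE
t=7: input=3 -> V=24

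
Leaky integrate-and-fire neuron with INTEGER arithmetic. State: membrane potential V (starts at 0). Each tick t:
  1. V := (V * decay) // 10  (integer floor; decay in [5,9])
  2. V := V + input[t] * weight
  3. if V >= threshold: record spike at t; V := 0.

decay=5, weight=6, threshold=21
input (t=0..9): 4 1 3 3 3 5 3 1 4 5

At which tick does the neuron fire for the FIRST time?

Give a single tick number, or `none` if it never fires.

t=0: input=4 -> V=0 FIRE
t=1: input=1 -> V=6
t=2: input=3 -> V=0 FIRE
t=3: input=3 -> V=18
t=4: input=3 -> V=0 FIRE
t=5: input=5 -> V=0 FIRE
t=6: input=3 -> V=18
t=7: input=1 -> V=15
t=8: input=4 -> V=0 FIRE
t=9: input=5 -> V=0 FIRE

Answer: 0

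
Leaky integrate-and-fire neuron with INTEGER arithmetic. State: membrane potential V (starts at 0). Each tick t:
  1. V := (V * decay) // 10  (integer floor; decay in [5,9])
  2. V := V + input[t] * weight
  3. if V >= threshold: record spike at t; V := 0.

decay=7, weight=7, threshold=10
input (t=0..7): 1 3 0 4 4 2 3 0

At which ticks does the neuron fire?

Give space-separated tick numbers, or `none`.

t=0: input=1 -> V=7
t=1: input=3 -> V=0 FIRE
t=2: input=0 -> V=0
t=3: input=4 -> V=0 FIRE
t=4: input=4 -> V=0 FIRE
t=5: input=2 -> V=0 FIRE
t=6: input=3 -> V=0 FIRE
t=7: input=0 -> V=0

Answer: 1 3 4 5 6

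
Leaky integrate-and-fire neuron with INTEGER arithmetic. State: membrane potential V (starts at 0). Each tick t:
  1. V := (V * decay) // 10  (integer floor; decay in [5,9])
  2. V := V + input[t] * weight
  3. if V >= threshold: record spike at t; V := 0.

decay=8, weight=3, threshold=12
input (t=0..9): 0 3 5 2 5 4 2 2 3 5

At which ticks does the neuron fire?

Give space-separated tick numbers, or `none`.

t=0: input=0 -> V=0
t=1: input=3 -> V=9
t=2: input=5 -> V=0 FIRE
t=3: input=2 -> V=6
t=4: input=5 -> V=0 FIRE
t=5: input=4 -> V=0 FIRE
t=6: input=2 -> V=6
t=7: input=2 -> V=10
t=8: input=3 -> V=0 FIRE
t=9: input=5 -> V=0 FIRE

Answer: 2 4 5 8 9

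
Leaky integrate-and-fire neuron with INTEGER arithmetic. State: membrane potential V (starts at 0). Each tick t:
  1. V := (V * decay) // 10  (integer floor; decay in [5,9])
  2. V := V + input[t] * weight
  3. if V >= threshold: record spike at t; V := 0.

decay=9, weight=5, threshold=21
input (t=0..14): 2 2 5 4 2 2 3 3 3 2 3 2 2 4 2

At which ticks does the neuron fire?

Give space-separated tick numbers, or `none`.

t=0: input=2 -> V=10
t=1: input=2 -> V=19
t=2: input=5 -> V=0 FIRE
t=3: input=4 -> V=20
t=4: input=2 -> V=0 FIRE
t=5: input=2 -> V=10
t=6: input=3 -> V=0 FIRE
t=7: input=3 -> V=15
t=8: input=3 -> V=0 FIRE
t=9: input=2 -> V=10
t=10: input=3 -> V=0 FIRE
t=11: input=2 -> V=10
t=12: input=2 -> V=19
t=13: input=4 -> V=0 FIRE
t=14: input=2 -> V=10

Answer: 2 4 6 8 10 13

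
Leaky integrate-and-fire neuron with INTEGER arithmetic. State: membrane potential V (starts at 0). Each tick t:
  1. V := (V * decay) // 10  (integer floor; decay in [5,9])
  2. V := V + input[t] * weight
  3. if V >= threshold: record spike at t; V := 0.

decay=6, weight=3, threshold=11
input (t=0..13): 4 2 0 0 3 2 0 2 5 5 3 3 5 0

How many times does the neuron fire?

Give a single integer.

t=0: input=4 -> V=0 FIRE
t=1: input=2 -> V=6
t=2: input=0 -> V=3
t=3: input=0 -> V=1
t=4: input=3 -> V=9
t=5: input=2 -> V=0 FIRE
t=6: input=0 -> V=0
t=7: input=2 -> V=6
t=8: input=5 -> V=0 FIRE
t=9: input=5 -> V=0 FIRE
t=10: input=3 -> V=9
t=11: input=3 -> V=0 FIRE
t=12: input=5 -> V=0 FIRE
t=13: input=0 -> V=0

Answer: 6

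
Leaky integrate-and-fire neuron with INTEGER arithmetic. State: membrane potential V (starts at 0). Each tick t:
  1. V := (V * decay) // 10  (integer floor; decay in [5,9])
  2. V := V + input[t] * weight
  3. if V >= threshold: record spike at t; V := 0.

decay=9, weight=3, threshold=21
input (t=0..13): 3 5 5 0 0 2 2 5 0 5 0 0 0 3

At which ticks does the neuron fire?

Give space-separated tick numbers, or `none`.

Answer: 1 7

Derivation:
t=0: input=3 -> V=9
t=1: input=5 -> V=0 FIRE
t=2: input=5 -> V=15
t=3: input=0 -> V=13
t=4: input=0 -> V=11
t=5: input=2 -> V=15
t=6: input=2 -> V=19
t=7: input=5 -> V=0 FIRE
t=8: input=0 -> V=0
t=9: input=5 -> V=15
t=10: input=0 -> V=13
t=11: input=0 -> V=11
t=12: input=0 -> V=9
t=13: input=3 -> V=17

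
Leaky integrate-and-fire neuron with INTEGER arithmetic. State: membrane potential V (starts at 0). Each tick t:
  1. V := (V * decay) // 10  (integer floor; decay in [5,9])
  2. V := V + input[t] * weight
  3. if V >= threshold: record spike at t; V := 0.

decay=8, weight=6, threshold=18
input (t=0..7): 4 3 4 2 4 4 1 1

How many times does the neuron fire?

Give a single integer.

t=0: input=4 -> V=0 FIRE
t=1: input=3 -> V=0 FIRE
t=2: input=4 -> V=0 FIRE
t=3: input=2 -> V=12
t=4: input=4 -> V=0 FIRE
t=5: input=4 -> V=0 FIRE
t=6: input=1 -> V=6
t=7: input=1 -> V=10

Answer: 5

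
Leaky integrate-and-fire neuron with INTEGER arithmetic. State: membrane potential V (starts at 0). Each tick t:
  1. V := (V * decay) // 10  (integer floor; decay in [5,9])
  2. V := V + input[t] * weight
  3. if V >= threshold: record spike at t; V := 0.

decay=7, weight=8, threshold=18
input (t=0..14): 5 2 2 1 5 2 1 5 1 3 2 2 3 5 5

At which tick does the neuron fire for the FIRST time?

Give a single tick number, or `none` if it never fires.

t=0: input=5 -> V=0 FIRE
t=1: input=2 -> V=16
t=2: input=2 -> V=0 FIRE
t=3: input=1 -> V=8
t=4: input=5 -> V=0 FIRE
t=5: input=2 -> V=16
t=6: input=1 -> V=0 FIRE
t=7: input=5 -> V=0 FIRE
t=8: input=1 -> V=8
t=9: input=3 -> V=0 FIRE
t=10: input=2 -> V=16
t=11: input=2 -> V=0 FIRE
t=12: input=3 -> V=0 FIRE
t=13: input=5 -> V=0 FIRE
t=14: input=5 -> V=0 FIRE

Answer: 0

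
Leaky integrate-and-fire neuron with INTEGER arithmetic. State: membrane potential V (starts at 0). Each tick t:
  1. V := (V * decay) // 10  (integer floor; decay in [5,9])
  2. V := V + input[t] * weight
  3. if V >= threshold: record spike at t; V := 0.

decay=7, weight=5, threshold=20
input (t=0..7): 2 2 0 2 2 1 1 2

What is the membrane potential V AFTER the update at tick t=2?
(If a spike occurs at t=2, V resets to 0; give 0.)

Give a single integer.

Answer: 11

Derivation:
t=0: input=2 -> V=10
t=1: input=2 -> V=17
t=2: input=0 -> V=11
t=3: input=2 -> V=17
t=4: input=2 -> V=0 FIRE
t=5: input=1 -> V=5
t=6: input=1 -> V=8
t=7: input=2 -> V=15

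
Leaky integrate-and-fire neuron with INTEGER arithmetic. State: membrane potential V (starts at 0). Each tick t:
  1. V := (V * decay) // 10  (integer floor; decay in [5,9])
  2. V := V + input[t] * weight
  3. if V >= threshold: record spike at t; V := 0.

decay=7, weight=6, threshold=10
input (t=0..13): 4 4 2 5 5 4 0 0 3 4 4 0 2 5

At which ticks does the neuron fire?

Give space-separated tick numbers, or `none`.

t=0: input=4 -> V=0 FIRE
t=1: input=4 -> V=0 FIRE
t=2: input=2 -> V=0 FIRE
t=3: input=5 -> V=0 FIRE
t=4: input=5 -> V=0 FIRE
t=5: input=4 -> V=0 FIRE
t=6: input=0 -> V=0
t=7: input=0 -> V=0
t=8: input=3 -> V=0 FIRE
t=9: input=4 -> V=0 FIRE
t=10: input=4 -> V=0 FIRE
t=11: input=0 -> V=0
t=12: input=2 -> V=0 FIRE
t=13: input=5 -> V=0 FIRE

Answer: 0 1 2 3 4 5 8 9 10 12 13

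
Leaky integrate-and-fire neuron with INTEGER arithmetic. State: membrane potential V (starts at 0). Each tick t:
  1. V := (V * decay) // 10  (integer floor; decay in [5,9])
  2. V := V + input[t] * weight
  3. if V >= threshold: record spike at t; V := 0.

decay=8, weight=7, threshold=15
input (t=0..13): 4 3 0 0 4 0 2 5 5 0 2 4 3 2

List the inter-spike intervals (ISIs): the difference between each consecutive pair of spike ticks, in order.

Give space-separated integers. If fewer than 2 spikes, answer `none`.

Answer: 1 3 3 1 3 1

Derivation:
t=0: input=4 -> V=0 FIRE
t=1: input=3 -> V=0 FIRE
t=2: input=0 -> V=0
t=3: input=0 -> V=0
t=4: input=4 -> V=0 FIRE
t=5: input=0 -> V=0
t=6: input=2 -> V=14
t=7: input=5 -> V=0 FIRE
t=8: input=5 -> V=0 FIRE
t=9: input=0 -> V=0
t=10: input=2 -> V=14
t=11: input=4 -> V=0 FIRE
t=12: input=3 -> V=0 FIRE
t=13: input=2 -> V=14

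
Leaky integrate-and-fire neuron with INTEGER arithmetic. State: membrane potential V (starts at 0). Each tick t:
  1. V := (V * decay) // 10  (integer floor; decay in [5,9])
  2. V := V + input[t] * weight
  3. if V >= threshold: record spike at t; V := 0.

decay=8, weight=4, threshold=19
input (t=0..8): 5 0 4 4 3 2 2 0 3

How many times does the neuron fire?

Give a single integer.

t=0: input=5 -> V=0 FIRE
t=1: input=0 -> V=0
t=2: input=4 -> V=16
t=3: input=4 -> V=0 FIRE
t=4: input=3 -> V=12
t=5: input=2 -> V=17
t=6: input=2 -> V=0 FIRE
t=7: input=0 -> V=0
t=8: input=3 -> V=12

Answer: 3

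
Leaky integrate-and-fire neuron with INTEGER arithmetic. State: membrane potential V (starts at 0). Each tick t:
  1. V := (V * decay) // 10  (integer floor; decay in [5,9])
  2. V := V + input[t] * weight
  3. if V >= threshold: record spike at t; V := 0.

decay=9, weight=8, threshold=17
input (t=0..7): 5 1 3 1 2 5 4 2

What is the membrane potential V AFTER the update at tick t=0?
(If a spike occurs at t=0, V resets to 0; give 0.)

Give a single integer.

t=0: input=5 -> V=0 FIRE
t=1: input=1 -> V=8
t=2: input=3 -> V=0 FIRE
t=3: input=1 -> V=8
t=4: input=2 -> V=0 FIRE
t=5: input=5 -> V=0 FIRE
t=6: input=4 -> V=0 FIRE
t=7: input=2 -> V=16

Answer: 0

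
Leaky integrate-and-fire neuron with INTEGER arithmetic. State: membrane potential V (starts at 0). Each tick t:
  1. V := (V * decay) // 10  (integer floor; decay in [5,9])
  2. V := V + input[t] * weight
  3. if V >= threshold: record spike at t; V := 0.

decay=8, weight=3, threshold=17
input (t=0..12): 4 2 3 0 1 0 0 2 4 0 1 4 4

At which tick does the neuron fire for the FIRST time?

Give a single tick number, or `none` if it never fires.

t=0: input=4 -> V=12
t=1: input=2 -> V=15
t=2: input=3 -> V=0 FIRE
t=3: input=0 -> V=0
t=4: input=1 -> V=3
t=5: input=0 -> V=2
t=6: input=0 -> V=1
t=7: input=2 -> V=6
t=8: input=4 -> V=16
t=9: input=0 -> V=12
t=10: input=1 -> V=12
t=11: input=4 -> V=0 FIRE
t=12: input=4 -> V=12

Answer: 2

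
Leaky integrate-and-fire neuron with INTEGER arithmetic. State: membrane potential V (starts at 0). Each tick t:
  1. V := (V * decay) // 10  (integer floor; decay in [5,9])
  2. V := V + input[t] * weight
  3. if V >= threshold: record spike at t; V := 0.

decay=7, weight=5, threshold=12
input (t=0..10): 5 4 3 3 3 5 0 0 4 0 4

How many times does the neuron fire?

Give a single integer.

Answer: 8

Derivation:
t=0: input=5 -> V=0 FIRE
t=1: input=4 -> V=0 FIRE
t=2: input=3 -> V=0 FIRE
t=3: input=3 -> V=0 FIRE
t=4: input=3 -> V=0 FIRE
t=5: input=5 -> V=0 FIRE
t=6: input=0 -> V=0
t=7: input=0 -> V=0
t=8: input=4 -> V=0 FIRE
t=9: input=0 -> V=0
t=10: input=4 -> V=0 FIRE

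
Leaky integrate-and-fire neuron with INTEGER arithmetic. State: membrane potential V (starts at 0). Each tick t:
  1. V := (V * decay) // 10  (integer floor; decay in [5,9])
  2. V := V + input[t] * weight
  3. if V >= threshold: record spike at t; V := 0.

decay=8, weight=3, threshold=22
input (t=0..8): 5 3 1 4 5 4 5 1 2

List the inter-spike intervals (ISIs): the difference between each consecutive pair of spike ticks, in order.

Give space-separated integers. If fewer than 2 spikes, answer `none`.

Answer: 2

Derivation:
t=0: input=5 -> V=15
t=1: input=3 -> V=21
t=2: input=1 -> V=19
t=3: input=4 -> V=0 FIRE
t=4: input=5 -> V=15
t=5: input=4 -> V=0 FIRE
t=6: input=5 -> V=15
t=7: input=1 -> V=15
t=8: input=2 -> V=18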